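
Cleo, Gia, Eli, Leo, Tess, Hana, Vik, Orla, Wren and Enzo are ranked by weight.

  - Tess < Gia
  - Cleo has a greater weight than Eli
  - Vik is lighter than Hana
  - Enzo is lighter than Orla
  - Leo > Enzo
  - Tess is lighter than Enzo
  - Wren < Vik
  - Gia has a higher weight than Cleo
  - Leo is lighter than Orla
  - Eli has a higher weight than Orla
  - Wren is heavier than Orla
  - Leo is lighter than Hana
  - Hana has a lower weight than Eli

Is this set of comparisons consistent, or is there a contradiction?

consistent

Every relation is compatible with Tess < Enzo < Leo < Orla < Wren < Vik < Hana < Eli < Cleo < Gia; the set is consistent.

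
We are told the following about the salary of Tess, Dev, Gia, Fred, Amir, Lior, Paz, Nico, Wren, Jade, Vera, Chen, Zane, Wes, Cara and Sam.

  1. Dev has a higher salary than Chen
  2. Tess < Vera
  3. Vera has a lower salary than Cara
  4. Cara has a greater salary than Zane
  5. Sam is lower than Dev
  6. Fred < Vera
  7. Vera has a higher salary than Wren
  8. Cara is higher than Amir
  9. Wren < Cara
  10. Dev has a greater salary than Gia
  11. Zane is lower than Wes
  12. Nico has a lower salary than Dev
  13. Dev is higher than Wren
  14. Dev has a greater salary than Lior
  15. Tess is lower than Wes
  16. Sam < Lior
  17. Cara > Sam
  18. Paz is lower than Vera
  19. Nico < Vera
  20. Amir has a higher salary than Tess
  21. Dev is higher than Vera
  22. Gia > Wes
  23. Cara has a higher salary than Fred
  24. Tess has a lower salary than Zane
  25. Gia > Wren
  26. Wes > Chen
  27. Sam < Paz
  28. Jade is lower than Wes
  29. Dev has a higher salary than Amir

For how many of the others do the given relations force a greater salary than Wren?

Directly above Wren: Vera, Gia, Dev, Cara.
Nothing else is reachable above Wren; 4 in all.

4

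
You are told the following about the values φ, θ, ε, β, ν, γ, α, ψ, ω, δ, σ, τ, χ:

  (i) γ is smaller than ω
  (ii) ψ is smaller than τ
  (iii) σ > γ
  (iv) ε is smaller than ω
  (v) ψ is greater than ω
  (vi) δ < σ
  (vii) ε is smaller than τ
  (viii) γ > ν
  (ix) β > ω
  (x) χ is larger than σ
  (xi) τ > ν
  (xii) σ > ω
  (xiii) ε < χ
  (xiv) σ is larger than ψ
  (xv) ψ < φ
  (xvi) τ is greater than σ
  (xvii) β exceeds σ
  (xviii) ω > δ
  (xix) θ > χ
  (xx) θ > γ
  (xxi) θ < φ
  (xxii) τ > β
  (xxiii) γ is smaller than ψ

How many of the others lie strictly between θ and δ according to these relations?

The relations place δ below θ. An element lies strictly between them when it is forced above δ and also forced below θ.
Above δ: {ω, ψ, σ, χ, β, φ, τ}. Below θ: {ε, ν, γ, ω, ψ, σ, χ}.
Intersection: {ω, ψ, σ, χ} — 4.

4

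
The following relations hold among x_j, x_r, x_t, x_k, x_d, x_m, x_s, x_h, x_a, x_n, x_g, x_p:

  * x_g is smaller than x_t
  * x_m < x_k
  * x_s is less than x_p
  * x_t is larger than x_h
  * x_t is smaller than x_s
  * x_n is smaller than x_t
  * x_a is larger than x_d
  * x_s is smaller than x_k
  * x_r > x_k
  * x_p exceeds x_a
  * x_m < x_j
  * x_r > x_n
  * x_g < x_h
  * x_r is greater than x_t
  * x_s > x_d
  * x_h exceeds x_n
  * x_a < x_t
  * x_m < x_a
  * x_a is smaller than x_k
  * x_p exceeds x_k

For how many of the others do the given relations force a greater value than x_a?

The elements the relations force above x_a are x_t, x_s, x_k, x_r, x_p — no chain reaches any other.
That is 5.

5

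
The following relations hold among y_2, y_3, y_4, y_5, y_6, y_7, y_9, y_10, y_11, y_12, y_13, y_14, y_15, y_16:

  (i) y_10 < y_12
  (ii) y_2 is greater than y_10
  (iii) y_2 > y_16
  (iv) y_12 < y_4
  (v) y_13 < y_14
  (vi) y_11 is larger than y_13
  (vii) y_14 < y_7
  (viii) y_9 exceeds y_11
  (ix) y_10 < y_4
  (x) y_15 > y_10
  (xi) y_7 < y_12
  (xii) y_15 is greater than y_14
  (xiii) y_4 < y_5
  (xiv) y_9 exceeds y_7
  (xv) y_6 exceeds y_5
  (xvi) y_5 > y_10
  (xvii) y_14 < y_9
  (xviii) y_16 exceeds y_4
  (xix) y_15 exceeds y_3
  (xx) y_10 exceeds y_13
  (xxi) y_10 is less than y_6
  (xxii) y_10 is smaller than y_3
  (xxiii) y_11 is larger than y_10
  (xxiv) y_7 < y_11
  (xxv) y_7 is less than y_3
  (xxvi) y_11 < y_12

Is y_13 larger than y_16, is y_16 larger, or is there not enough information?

y_16

Link the given pairs in sequence: y_13 < y_14; y_14 < y_7; y_7 < y_11; y_11 < y_12; y_12 < y_4; y_4 < y_16.
Chaining these gives y_13 < y_14 < y_7 < y_11 < y_12 < y_4 < y_16.
So y_16 is larger.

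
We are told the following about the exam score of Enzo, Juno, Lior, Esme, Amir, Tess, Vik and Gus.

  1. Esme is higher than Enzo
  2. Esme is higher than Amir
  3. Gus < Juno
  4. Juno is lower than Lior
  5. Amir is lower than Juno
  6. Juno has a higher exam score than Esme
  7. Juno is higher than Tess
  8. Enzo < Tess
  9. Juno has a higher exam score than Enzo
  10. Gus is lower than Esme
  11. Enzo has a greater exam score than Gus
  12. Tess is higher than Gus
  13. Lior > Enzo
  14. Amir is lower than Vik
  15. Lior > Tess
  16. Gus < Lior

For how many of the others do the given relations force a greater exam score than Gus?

5

From Gus the given relations immediately reach Enzo, Esme, Tess, Juno, Lior.
Nothing else is reachable above Gus; 5 in all.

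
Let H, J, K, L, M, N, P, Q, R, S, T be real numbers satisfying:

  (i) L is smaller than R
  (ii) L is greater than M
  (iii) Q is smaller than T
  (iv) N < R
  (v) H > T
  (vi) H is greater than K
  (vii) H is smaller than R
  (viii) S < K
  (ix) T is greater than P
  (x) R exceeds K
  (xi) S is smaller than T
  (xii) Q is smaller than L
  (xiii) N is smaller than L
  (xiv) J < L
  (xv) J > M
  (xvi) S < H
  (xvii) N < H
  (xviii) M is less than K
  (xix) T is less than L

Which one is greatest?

S is not greatest since S < H; Q is not greatest since Q < L; M is not greatest since M < J; P is not greatest since P < T; T is not greatest since T < L; J is not greatest since J < L; K is not greatest since K < H; N is not greatest since N < R; H is not greatest since H < R; L is not greatest since L < R.
Only R has nothing above it, so R is the greatest.

R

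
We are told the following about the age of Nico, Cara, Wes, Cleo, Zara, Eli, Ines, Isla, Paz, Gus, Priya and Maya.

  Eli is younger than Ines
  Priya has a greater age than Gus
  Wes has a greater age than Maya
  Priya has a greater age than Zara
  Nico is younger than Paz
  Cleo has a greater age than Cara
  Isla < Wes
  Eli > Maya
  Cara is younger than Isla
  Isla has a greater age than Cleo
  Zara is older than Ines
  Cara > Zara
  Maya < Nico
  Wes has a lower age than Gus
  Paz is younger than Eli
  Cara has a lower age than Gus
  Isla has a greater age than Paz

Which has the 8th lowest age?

Cleo

The consecutive relations fix a unique order: Maya < Nico < Paz < Eli < Ines < Zara < Cara < Cleo < Isla < Wes < Gus < Priya.
The 8th smallest is Cleo.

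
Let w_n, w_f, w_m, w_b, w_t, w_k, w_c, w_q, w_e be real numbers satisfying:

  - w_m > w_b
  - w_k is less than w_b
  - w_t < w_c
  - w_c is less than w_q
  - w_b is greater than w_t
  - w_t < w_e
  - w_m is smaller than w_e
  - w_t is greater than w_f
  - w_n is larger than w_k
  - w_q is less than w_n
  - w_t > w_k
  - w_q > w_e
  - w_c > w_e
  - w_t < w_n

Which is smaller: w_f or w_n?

Link the given pairs in sequence: w_f < w_t; w_t < w_b; w_b < w_m; w_m < w_e; w_e < w_c; w_c < w_q; w_q < w_n.
Together: w_f < w_t < w_b < w_m < w_e < w_c < w_q < w_n.
So w_f < w_n; w_f is the smaller of the two.

w_f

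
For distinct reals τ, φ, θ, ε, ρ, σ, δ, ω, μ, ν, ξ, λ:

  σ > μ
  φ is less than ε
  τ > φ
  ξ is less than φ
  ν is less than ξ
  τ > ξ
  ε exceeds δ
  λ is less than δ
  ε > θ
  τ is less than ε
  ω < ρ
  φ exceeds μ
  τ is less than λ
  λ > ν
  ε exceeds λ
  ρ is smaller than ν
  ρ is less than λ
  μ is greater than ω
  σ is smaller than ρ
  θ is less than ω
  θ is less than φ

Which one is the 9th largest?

σ

Chaining the given pairs: θ < ω < μ < σ < ρ < ν < ξ < φ < τ < λ < δ < ε.
Counting 9 from the largest end gives σ.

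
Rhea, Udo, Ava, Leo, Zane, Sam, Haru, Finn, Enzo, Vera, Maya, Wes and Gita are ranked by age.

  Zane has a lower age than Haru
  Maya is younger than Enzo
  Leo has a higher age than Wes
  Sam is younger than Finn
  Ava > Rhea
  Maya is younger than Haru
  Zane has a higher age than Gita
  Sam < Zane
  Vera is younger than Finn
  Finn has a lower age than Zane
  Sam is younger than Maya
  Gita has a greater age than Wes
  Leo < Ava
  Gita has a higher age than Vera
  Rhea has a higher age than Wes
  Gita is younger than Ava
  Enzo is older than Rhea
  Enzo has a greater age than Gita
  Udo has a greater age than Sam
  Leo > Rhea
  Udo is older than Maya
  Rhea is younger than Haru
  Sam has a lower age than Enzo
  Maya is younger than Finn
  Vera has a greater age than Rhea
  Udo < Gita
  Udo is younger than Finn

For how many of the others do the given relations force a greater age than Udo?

6

The elements the relations force above Udo are Gita, Enzo, Ava, Finn, Zane, Haru — no chain reaches any other.
That is 6.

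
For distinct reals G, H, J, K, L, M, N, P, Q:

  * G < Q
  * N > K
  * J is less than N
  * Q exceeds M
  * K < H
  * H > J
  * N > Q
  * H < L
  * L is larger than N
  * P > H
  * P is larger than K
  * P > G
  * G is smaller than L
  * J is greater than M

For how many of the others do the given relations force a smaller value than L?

The elements the relations force below L are M, K, G, Q, J, H, N — no chain reaches any other.
That is 7.

7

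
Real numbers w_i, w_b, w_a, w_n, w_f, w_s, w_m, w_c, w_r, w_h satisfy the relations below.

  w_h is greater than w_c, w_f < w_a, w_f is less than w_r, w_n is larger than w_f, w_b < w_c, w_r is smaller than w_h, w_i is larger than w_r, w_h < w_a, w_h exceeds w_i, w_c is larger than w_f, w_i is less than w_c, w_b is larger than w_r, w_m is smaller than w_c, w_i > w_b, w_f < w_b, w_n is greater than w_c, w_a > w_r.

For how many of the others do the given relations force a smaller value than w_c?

Directly below w_c: w_m, w_f, w_b, w_i.
One step further: w_r (5 so far).
No other element is forced below w_c by the given relations, so the count is 5.

5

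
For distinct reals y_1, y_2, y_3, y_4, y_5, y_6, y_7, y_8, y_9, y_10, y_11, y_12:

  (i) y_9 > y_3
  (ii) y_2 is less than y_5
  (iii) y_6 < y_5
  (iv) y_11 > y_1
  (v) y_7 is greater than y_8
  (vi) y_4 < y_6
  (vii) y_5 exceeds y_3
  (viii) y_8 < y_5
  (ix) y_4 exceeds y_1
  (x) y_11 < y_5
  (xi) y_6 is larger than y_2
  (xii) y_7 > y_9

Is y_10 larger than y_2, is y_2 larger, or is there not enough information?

Following every chain through y_2: above y_2 we get y_6, y_5.
y_10 is not reached, and no chain runs the other way from y_10 to y_2.
So the given relations leave the order of y_2 and y_10 undetermined.

undetermined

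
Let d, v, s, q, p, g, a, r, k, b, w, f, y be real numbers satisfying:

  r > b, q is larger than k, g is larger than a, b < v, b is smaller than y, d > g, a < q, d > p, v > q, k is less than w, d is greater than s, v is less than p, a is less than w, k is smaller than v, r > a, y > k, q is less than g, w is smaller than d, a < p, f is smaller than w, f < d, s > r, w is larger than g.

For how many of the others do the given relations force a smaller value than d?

From d the given relations immediately reach f, p, s, g, w.
From those, k, a, q, r, v — 10 in total.
From those, b — 11 in total.
No other element is forced below d by the given relations, so the count is 11.

11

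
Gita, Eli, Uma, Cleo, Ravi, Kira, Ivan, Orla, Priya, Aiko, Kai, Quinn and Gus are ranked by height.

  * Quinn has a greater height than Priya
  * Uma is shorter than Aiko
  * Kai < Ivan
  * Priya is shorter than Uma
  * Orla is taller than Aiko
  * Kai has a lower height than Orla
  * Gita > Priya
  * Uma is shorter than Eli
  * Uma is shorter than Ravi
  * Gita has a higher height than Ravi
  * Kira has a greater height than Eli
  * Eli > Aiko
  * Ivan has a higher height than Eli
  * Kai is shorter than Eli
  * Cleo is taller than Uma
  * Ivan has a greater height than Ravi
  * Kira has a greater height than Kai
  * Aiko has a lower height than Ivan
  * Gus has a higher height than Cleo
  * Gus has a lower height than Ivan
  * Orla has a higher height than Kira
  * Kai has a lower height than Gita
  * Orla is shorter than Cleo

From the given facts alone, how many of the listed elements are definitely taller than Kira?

From Kira the given relations immediately reach Orla.
From those, Cleo — 2 in total.
From those, Gus — 3 in total.
From those, Ivan — 4 in total.
Nothing else is reachable above Kira; 4 in all.

4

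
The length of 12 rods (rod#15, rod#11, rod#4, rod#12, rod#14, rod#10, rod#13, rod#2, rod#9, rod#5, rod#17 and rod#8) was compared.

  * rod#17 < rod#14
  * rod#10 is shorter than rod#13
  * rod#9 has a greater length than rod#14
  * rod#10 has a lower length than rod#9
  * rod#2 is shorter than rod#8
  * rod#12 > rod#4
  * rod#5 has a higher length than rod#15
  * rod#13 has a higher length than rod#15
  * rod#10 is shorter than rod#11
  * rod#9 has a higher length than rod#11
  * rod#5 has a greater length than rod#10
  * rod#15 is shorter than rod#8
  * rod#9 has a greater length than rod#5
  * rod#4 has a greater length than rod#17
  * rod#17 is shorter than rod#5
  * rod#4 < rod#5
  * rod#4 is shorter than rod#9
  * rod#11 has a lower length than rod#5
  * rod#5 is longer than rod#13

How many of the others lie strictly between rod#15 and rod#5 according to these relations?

1

Chaining upward from rod#15 reaches: rod#13, rod#9, rod#8.
Chaining downward from rod#5 reaches: rod#10, rod#11, rod#17, rod#13, rod#4.
Strictly between rod#15 and rod#5 are those in both lists: rod#13 — 1 element.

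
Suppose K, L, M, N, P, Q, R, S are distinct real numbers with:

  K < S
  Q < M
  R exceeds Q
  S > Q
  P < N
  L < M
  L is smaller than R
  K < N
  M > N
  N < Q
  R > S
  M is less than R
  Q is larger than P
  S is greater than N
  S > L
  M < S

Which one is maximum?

R

Chaining downward from R: directly below it, L, Q, M, S; then P, K, N.
That covers every other element, and nothing is given above R, so R is the maximum.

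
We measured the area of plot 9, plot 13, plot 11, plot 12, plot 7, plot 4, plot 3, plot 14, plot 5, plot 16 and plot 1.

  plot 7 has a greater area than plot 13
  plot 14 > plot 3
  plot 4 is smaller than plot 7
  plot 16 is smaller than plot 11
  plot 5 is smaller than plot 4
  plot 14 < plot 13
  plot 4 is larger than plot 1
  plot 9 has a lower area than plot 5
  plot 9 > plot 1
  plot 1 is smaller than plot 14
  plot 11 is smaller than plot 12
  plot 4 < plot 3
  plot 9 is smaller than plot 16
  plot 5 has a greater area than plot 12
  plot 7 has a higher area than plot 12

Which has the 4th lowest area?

plot 11

Piecing the relations together gives one ordering: plot 1 < plot 9 < plot 16 < plot 11 < plot 12 < plot 5 < plot 4 < plot 3 < plot 14 < plot 13 < plot 7.
Counting 4 from the smallest end gives plot 11.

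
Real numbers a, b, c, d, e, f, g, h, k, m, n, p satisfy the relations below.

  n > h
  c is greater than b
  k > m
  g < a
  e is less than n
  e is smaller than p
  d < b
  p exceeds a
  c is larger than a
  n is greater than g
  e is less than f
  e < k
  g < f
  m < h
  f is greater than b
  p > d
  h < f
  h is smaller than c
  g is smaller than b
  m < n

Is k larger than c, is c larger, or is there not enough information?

undetermined

Following every chain through k: below k we get e, m.
c is not reached, and no chain runs the other way from c to k.
So the given relations leave the order of k and c undetermined.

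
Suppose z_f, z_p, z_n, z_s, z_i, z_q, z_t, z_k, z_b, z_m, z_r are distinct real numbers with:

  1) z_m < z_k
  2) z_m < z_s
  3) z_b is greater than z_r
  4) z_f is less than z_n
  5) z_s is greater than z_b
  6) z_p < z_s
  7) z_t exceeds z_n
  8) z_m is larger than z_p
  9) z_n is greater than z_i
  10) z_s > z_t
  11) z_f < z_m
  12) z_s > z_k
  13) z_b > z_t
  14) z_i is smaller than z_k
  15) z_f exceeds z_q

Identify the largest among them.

z_s

z_q is not greatest since z_q < z_f; z_i is not greatest since z_i < z_n; z_p is not greatest since z_p < z_m; z_f is not greatest since z_f < z_n; z_n is not greatest since z_n < z_t; z_r is not greatest since z_r < z_b; z_t is not greatest since z_t < z_b; z_m is not greatest since z_m < z_s; z_b is not greatest since z_b < z_s; z_k is not greatest since z_k < z_s.
Only z_s has nothing above it, so z_s is the largest.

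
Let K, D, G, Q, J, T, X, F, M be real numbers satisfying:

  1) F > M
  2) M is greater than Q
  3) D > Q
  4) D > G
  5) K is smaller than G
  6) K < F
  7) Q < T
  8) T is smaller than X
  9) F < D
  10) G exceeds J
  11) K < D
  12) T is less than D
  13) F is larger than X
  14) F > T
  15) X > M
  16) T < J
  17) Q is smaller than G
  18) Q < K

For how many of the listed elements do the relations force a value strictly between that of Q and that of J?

1

Chaining upward from Q reaches: M, K, T, X, F, G, D.
Chaining downward from J reaches: T.
Strictly between Q and J are those in both lists: T — 1 element.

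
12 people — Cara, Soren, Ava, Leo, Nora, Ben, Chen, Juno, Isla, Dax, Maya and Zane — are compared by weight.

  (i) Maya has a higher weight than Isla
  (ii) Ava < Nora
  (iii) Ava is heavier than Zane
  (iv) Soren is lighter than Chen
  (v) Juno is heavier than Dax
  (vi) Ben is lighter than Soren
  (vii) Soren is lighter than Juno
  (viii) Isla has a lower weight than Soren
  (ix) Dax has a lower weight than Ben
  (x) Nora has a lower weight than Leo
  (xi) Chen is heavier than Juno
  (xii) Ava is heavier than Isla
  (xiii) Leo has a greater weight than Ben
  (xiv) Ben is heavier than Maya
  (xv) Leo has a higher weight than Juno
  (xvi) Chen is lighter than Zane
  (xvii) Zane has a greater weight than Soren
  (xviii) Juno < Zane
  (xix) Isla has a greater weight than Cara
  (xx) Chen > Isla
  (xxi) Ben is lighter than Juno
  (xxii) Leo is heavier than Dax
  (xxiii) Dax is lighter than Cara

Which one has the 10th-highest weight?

Isla

Chaining the given pairs: Dax < Cara < Isla < Maya < Ben < Soren < Juno < Chen < Zane < Ava < Nora < Leo.
The 10th largest is Isla.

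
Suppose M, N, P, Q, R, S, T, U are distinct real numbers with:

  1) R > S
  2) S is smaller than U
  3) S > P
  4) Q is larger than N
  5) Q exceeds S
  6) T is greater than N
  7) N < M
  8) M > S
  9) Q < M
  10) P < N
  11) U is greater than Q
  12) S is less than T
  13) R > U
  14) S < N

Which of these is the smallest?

P

S is not least since P < S; N is not least since S < N; T is not least since N < T; Q is not least since N < Q; M is not least since S < M; U is not least since Q < U; R is not least since U < R.
Only P has nothing below it, so P is the smallest.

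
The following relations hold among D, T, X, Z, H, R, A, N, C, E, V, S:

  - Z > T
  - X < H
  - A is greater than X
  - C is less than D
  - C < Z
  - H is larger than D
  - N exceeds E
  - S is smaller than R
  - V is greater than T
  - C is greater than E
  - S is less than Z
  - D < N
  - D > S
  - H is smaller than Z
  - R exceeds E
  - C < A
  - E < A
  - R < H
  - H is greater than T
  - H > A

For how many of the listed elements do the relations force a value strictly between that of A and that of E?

1

Chaining upward from E reaches: C, D, N, R, H, Z.
Chaining downward from A reaches: C, X.
Strictly between E and A are those in both lists: C — 1 element.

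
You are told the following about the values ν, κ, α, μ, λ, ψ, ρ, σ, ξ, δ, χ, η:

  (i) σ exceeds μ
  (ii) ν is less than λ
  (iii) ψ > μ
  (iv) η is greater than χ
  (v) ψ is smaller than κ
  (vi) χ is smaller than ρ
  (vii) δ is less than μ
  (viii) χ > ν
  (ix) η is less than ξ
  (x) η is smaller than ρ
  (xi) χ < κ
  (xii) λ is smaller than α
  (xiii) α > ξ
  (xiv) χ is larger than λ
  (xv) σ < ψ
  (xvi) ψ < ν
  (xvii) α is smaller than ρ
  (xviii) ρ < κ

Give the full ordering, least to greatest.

Each adjacent pair is fixed by a given relation: δ < μ; μ < σ; σ < ψ; ψ < ν; ν < λ; λ < χ; χ < η; η < ξ; ξ < α; α < ρ; ρ < κ. Chaining them end to end gives the full order.

δ < μ < σ < ψ < ν < λ < χ < η < ξ < α < ρ < κ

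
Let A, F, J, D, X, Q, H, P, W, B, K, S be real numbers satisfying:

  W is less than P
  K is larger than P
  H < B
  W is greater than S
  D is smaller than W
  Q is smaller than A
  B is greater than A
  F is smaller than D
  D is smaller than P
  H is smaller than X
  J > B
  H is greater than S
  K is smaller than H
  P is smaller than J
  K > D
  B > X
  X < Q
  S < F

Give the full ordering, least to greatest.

S < F < D < W < P < K < H < X < Q < A < B < J

Each adjacent pair is fixed by a given relation: S < F; F < D; D < W; W < P; P < K; K < H; H < X; X < Q; Q < A; A < B; B < J. Chaining them end to end gives the full order.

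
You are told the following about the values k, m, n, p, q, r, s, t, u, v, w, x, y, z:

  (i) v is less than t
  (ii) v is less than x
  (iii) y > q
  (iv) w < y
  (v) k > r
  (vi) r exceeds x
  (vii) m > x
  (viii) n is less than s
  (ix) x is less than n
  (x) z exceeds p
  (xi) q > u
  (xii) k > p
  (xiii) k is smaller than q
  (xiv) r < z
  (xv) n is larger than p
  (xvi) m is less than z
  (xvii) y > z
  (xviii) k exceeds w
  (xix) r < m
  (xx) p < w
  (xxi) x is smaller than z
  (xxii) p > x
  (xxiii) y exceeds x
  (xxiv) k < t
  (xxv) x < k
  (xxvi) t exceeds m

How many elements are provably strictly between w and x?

1

The relations place x below w. An element lies strictly between them when it is forced above x and also forced below w.
Above x: {r, m, p, k, n, s, t, q, z, y}. Below w: {v, p}.
Intersection: {p} — 1.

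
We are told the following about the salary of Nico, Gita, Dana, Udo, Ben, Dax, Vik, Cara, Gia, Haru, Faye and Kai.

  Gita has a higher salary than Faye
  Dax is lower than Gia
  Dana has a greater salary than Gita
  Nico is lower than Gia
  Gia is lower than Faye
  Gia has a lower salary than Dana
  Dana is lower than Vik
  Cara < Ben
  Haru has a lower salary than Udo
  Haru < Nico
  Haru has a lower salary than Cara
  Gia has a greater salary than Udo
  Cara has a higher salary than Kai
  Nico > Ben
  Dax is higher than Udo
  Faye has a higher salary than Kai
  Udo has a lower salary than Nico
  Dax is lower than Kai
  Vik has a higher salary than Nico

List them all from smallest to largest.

Each adjacent pair is fixed by a given relation: Haru < Udo; Udo < Dax; Dax < Kai; Kai < Cara; Cara < Ben; Ben < Nico; Nico < Gia; Gia < Faye; Faye < Gita; Gita < Dana; Dana < Vik. Chaining them end to end gives the full order.

Haru < Udo < Dax < Kai < Cara < Ben < Nico < Gia < Faye < Gita < Dana < Vik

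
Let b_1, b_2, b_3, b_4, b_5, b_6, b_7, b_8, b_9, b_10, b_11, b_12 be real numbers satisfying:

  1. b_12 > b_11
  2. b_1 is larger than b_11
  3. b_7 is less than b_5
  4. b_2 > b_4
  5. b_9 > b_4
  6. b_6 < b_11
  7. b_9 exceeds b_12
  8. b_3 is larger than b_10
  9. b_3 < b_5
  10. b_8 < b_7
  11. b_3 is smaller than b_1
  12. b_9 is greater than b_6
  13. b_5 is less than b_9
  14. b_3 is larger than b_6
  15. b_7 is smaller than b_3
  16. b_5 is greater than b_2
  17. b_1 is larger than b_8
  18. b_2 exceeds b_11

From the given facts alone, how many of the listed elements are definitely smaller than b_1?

The elements the relations force below b_1 are b_6, b_11, b_8, b_7, b_10, b_3 — no chain reaches any other.
That is 6.

6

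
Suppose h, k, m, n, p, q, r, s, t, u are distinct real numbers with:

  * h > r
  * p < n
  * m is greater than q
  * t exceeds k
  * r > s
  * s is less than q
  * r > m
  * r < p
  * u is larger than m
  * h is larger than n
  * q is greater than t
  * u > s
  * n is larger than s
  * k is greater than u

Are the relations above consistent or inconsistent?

Chaining the given relations yields u < k < t < q < m, so u < m. But one relation states m < u. These cannot both hold.

inconsistent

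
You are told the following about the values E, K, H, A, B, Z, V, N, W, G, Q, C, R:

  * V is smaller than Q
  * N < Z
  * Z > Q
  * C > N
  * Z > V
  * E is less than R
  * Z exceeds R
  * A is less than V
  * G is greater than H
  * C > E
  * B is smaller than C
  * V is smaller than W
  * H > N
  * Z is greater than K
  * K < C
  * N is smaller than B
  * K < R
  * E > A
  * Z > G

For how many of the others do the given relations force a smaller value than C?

Directly below C: K, E, N, B.
One step further: A (5 so far).
Nothing else is reachable below C; 5 in all.

5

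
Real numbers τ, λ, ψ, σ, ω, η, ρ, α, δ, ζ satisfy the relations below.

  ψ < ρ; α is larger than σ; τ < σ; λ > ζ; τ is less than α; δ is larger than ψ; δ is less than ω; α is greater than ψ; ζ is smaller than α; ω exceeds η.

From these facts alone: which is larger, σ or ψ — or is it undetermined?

Following every chain through ψ: above ψ we get δ, α, ω, ρ.
σ is not reached, and no chain runs the other way from σ to ψ.
So the given relations leave the order of ψ and σ undetermined.

undetermined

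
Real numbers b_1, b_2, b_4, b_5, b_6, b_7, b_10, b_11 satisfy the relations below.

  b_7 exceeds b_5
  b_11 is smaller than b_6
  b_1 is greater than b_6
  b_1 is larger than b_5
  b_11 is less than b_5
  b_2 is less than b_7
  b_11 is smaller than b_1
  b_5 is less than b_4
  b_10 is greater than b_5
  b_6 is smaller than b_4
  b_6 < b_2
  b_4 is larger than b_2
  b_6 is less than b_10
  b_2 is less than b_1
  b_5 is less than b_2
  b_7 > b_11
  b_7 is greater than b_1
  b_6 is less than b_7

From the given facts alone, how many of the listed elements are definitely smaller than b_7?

The elements the relations force below b_7 are b_11, b_6, b_5, b_2, b_1 — no chain reaches any other.
That is 5.

5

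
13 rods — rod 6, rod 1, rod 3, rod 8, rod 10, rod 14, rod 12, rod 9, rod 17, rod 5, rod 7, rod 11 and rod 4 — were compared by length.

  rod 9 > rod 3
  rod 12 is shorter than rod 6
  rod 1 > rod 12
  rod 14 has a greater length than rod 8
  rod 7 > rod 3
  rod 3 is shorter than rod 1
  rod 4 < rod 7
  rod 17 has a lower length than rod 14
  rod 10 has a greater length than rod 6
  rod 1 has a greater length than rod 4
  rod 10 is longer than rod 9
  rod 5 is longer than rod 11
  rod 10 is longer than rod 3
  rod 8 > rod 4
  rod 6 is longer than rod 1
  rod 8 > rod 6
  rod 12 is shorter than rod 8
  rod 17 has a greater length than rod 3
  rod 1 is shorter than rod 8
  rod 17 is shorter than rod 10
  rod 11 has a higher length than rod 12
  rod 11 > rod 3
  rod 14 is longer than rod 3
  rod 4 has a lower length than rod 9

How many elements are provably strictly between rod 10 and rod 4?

3

The relations place rod 4 below rod 10. An element lies strictly between them when it is forced above rod 4 and also forced below rod 10.
Above rod 4: {rod 1, rod 6, rod 8, rod 7, rod 9, rod 14}. Below rod 10: {rod 3, rod 12, rod 1, rod 17, rod 6, rod 9}.
Intersection: {rod 1, rod 6, rod 9} — 3.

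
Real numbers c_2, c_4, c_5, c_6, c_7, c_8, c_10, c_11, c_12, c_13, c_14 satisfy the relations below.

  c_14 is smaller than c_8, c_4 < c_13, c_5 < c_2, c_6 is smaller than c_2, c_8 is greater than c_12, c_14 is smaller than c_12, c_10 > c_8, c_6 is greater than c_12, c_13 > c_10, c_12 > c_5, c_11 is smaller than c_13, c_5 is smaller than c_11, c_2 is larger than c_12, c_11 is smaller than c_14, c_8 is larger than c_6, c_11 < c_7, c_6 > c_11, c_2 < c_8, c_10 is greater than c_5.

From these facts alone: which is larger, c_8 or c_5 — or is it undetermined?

c_5 < c_11 and c_11 < c_14 give c_5 < c_14.
Then c_14 < c_12 extends the chain to c_12.
With c_12 < c_6: c_5 < c_11 < c_14 < c_12 < c_6.
With c_6 < c_2: c_5 < c_11 < c_14 < c_12 < c_6 < c_2.
With c_2 < c_8: c_5 < c_11 < c_14 < c_12 < c_6 < c_2 < c_8.
So c_8 is larger.

c_8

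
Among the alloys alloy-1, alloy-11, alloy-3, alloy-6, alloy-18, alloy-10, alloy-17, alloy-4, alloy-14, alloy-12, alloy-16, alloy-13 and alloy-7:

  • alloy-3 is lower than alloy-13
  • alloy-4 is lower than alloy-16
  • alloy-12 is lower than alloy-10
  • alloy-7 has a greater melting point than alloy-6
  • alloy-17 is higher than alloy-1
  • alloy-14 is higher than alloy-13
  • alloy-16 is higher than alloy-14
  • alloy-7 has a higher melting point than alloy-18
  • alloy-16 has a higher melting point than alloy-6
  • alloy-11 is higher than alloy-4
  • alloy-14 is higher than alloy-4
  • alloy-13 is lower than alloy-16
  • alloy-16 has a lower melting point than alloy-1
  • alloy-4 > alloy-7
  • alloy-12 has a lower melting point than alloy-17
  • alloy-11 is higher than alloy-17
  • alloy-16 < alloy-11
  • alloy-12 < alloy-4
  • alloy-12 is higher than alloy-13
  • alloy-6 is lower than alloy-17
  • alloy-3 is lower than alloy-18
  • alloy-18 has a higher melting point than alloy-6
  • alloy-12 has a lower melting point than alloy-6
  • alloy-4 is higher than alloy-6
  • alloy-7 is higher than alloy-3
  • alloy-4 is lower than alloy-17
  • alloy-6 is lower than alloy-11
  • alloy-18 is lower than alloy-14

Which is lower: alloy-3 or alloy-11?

Link the given pairs in sequence: alloy-3 < alloy-13; alloy-13 < alloy-12; alloy-12 < alloy-6; alloy-6 < alloy-18; alloy-18 < alloy-7; alloy-7 < alloy-4; alloy-4 < alloy-16; alloy-16 < alloy-1; alloy-1 < alloy-17; alloy-17 < alloy-11.
Together: alloy-3 < alloy-13 < alloy-12 < alloy-6 < alloy-18 < alloy-7 < alloy-4 < alloy-16 < alloy-1 < alloy-17 < alloy-11.
So alloy-3 < alloy-11; alloy-3 is the lower of the two.

alloy-3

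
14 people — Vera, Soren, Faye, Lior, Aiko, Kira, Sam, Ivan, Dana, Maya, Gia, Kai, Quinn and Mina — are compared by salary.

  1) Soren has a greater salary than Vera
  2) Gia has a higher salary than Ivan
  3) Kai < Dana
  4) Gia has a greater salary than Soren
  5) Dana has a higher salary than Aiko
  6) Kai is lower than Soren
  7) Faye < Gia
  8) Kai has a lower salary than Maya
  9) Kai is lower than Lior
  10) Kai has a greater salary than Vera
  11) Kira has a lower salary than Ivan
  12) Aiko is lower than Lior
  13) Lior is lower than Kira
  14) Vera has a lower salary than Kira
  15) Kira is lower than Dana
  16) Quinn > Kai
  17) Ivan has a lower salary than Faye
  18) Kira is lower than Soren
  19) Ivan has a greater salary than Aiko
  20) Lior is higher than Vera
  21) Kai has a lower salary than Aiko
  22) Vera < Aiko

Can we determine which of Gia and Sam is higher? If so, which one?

undetermined

Following every chain through Sam: nothing is chained to Sam.
Gia is not reached, and no chain runs the other way from Gia to Sam.
So the given relations leave the order of Sam and Gia undetermined.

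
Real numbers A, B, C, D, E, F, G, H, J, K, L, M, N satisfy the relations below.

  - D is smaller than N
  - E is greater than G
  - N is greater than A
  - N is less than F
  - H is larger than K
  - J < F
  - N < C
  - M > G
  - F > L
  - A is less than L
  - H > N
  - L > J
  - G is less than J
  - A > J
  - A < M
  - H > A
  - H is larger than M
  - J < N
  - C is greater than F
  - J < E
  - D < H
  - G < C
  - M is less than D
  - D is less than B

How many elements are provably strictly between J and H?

The relations place J below H. An element lies strictly between them when it is forced above J and also forced below H.
Above J: {A, M, D, E, N, L, F, B, C}. Below H: {G, A, M, D, K, N}.
Intersection: {A, M, D, N} — 4.

4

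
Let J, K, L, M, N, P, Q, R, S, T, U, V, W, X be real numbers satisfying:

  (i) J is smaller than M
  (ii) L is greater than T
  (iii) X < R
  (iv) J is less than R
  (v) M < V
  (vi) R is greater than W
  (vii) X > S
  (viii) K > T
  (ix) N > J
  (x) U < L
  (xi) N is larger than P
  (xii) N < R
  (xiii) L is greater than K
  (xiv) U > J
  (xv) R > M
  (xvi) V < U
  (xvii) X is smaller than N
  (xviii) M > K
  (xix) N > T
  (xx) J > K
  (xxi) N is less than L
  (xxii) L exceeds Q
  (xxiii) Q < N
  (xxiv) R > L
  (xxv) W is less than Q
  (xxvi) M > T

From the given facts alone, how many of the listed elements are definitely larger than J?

The elements the relations force above J are M, V, U, N, L, R — no chain reaches any other.
That is 6.

6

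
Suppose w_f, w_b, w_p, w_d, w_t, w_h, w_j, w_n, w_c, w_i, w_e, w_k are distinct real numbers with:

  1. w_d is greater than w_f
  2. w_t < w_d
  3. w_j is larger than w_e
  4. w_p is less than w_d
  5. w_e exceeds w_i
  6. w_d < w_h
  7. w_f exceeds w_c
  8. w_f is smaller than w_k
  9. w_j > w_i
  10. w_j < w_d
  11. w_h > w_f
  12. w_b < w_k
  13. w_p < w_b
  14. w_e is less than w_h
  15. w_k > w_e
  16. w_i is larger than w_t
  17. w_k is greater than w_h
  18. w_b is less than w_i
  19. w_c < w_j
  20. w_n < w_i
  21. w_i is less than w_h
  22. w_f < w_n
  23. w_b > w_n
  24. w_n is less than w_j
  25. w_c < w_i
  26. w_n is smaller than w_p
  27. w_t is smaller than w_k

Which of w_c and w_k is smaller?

Following the relations from w_c: w_c < w_f < w_n < w_p < w_b < w_i < w_j < w_d < w_h < w_k.
So w_c < w_k; w_c is the smaller of the two.

w_c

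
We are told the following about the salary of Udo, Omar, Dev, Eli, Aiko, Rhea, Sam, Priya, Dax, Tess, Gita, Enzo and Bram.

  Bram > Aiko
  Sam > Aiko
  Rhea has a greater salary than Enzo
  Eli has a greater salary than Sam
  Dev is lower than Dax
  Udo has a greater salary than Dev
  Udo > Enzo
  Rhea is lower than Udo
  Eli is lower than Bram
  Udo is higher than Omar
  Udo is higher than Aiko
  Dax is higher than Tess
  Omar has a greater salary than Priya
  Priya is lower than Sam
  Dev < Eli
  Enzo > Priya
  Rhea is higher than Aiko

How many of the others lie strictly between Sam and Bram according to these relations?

Chaining upward from Sam reaches: Eli.
Chaining downward from Bram reaches: Priya, Aiko, Dev, Eli.
Strictly between Sam and Bram are those in both lists: Eli — 1 element.

1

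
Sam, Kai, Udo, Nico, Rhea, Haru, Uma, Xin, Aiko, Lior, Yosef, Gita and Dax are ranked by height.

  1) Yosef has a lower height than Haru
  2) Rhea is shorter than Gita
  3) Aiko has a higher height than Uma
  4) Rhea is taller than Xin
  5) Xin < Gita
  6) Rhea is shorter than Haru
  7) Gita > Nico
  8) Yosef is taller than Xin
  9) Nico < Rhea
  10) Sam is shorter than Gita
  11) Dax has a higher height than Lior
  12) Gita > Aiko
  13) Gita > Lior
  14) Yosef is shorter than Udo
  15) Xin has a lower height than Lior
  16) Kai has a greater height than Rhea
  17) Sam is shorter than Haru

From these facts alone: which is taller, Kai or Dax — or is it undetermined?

Following every chain through Kai: below Kai we get Xin, Nico, Rhea.
Dax is not reached, and no chain runs the other way from Dax to Kai.
So the given relations leave the order of Kai and Dax undetermined.

undetermined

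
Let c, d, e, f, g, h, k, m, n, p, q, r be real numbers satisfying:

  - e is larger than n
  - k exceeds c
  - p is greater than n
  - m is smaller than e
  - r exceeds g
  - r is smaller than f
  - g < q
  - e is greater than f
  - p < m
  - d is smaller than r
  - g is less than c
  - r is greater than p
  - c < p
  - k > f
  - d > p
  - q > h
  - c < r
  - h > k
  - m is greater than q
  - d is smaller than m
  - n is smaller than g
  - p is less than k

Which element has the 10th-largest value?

c

Piecing the relations together gives one ordering: n < g < c < p < d < r < f < k < h < q < m < e.
Counting 10 from the largest end gives c.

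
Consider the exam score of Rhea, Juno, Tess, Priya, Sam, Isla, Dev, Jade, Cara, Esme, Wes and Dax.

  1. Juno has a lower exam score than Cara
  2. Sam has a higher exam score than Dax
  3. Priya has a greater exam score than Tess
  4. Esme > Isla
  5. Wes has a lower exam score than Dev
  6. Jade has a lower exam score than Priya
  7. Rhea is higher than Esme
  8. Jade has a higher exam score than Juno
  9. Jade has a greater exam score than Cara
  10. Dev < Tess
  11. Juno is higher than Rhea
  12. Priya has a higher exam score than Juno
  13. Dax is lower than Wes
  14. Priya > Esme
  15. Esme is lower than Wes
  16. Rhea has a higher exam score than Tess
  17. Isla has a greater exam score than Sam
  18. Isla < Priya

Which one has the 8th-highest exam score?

The consecutive relations fix a unique order: Dax < Sam < Isla < Esme < Wes < Dev < Tess < Rhea < Juno < Cara < Jade < Priya.
The 8th largest is Wes.

Wes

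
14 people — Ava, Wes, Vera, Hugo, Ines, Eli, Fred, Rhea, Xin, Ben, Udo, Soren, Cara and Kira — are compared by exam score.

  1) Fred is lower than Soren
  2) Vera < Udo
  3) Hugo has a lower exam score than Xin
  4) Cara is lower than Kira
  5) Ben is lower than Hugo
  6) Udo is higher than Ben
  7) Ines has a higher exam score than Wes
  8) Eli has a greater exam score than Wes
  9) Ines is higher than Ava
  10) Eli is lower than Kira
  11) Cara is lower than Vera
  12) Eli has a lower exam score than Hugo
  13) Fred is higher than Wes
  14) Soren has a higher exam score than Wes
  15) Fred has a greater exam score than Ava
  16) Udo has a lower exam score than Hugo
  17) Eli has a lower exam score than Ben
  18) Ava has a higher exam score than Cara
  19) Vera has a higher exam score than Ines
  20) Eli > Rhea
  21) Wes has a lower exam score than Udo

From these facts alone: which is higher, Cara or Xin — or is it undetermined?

Link the given pairs in sequence: Cara < Ava; Ava < Ines; Ines < Vera; Vera < Udo; Udo < Hugo; Hugo < Xin.
Together: Cara < Ava < Ines < Vera < Udo < Hugo < Xin.
So Xin is higher.

Xin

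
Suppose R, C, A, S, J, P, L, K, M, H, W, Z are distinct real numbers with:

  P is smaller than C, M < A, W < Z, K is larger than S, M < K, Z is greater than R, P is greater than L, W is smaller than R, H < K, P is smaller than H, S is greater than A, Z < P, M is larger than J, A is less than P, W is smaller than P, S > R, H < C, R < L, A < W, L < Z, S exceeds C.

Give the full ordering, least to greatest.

The consecutive links are each given: J < M; M < A; A < W; W < R; R < L; L < Z; Z < P; P < H; H < C; C < S; S < K.

J < M < A < W < R < L < Z < P < H < C < S < K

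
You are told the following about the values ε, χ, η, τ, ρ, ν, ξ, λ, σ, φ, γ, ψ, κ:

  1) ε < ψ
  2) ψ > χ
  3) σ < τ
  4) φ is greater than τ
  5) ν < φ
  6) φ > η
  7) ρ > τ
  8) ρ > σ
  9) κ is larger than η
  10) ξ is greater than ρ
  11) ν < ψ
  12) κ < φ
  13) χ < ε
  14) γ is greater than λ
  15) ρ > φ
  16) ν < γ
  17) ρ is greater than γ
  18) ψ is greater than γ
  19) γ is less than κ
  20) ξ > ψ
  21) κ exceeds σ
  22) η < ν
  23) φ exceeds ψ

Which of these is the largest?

Chaining downward from ξ: directly below it, ψ, ρ; then σ, χ, ν, ε, τ, γ, φ; then η, λ, κ.
That covers every other element, and nothing is given above ξ, so ξ is the largest.

ξ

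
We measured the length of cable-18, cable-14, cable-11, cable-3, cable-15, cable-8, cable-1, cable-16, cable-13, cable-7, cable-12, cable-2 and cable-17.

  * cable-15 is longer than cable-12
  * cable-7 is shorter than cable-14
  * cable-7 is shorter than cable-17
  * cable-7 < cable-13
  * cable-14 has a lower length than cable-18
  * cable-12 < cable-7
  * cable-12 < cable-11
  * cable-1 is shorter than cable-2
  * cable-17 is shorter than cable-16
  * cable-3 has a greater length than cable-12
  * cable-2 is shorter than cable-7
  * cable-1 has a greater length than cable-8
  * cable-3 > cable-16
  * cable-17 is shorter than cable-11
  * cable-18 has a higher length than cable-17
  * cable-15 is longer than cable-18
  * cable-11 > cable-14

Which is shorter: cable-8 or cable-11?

cable-8

Link the given pairs in sequence: cable-8 < cable-1; cable-1 < cable-2; cable-2 < cable-7; cable-7 < cable-14; cable-14 < cable-11.
Chaining these gives cable-8 < cable-1 < cable-2 < cable-7 < cable-14 < cable-11.
So cable-8 < cable-11; cable-8 is the shorter of the two.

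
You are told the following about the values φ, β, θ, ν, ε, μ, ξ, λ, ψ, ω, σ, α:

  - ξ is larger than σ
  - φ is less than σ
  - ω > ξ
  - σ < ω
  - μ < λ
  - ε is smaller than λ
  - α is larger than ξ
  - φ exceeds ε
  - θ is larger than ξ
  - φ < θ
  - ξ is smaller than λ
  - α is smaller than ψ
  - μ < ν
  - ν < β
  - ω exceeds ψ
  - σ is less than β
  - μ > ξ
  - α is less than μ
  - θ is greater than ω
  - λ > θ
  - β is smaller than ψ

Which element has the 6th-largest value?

The consecutive relations fix a unique order: ε < φ < σ < ξ < α < μ < ν < β < ψ < ω < θ < λ.
The 6th largest is ν.

ν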